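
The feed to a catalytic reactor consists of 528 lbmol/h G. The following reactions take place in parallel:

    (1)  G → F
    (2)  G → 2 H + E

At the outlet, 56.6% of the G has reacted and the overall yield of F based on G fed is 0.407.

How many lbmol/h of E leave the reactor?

84 lbmol/h

Yield of F: 1ξ₁ / 528 = 0.407 → ξ₁ = 214.9 lbmol/h.
Conversion of G: 1ξ₁ + 1ξ₂ = 0.566 × 528 = 298.8 → ξ₂ = 83.95 lbmol/h.
Outlet amounts (n = n₀ + Σ ν·ξ):
  G: 528 − 1(214.9) − 1(83.95) = 229.2
  F: 0 + 1(214.9) = 214.9
  H: 0 + 2(83.95) = 167.9
  E: 0 + 1(83.95) = 83.95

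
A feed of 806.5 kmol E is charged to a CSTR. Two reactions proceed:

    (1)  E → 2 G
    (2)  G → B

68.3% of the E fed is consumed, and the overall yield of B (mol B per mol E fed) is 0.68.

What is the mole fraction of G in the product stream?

Conversion of E: E consumed = 1ξ₁ = 0.683 × 806.5 → ξ₁ = 550.8 kmol.
Yield of B: 1ξ₂ / 806.5 = 0.68 → ξ₂ = 548.4 kmol.
Outlet amounts (n = n₀ + Σ ν·ξ):
  E: 806.5 − 1(550.8) = 255.7
  G: 0 + 2(550.8) − 1(548.4) = 553.3
  B: 0 + 1(548.4) = 548.4
Total out = 1357 kmol; y_G = 553.3 / 1357 = 0.4076.

0.408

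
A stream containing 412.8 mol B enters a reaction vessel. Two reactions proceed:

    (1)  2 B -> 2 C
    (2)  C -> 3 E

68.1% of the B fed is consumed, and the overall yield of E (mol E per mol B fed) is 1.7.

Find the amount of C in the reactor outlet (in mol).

47.2 mol

Conversion of B: B consumed = 2ξ₁ = 0.681 × 412.8 → ξ₁ = 140.6 mol.
Yield of E: 3ξ₂ / 412.8 = 1.7 → ξ₂ = 233.9 mol.
Outlet amounts (n = n₀ + Σ ν·ξ):
  B: 412.8 − 2(140.6) = 131.7
  C: 0 + 2(140.6) − 1(233.9) = 47.2
  E: 0 + 3(233.9) = 701.8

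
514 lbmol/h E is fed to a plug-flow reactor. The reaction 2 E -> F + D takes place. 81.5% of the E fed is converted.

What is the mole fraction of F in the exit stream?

E reacted = 0.815 × 514 = 418.9 lbmol/h; ν_E = −2, so ξ = 418.9/2 = 209.5 lbmol/h.
Outlet amounts (n = n₀ + ν ξ):
  E: 514 − 2(209.5) = 95.09
  F: 0 + 1(209.5) = 209.5
  D: 0 + 1(209.5) = 209.5
Total out = 514 lbmol/h; y_F = 209.5 / 514 = 0.4075.

0.407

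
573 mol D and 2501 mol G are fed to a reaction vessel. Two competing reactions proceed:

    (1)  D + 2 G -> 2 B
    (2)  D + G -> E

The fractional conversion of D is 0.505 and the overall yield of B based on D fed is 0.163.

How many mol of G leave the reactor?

Yield of B: 2ξ₁ / 573 = 0.163 → ξ₁ = 46.7 mol.
Conversion of D: 1ξ₁ + 1ξ₂ = 0.505 × 573 = 289.4 → ξ₂ = 242.7 mol.
Outlet amounts (n = n₀ + Σ ν·ξ):
  D: 573 − 1(46.7) − 1(242.7) = 283.6
  G: 2501 − 2(46.7) − 1(242.7) = 2165
  B: 0 + 2(46.7) = 93.4
  E: 0 + 1(242.7) = 242.7

2160 mol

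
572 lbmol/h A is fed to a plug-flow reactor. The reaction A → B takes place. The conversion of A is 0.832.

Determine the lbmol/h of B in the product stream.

A reacted = 0.832 × 572 = 475.9 lbmol/h; ν_A = −1, so ξ = 475.9/1 = 475.9 lbmol/h.
Outlet amounts (n = n₀ + ν ξ):
  A: 572 − 1(475.9) = 96.1
  B: 0 + 1(475.9) = 475.9

476 lbmol/h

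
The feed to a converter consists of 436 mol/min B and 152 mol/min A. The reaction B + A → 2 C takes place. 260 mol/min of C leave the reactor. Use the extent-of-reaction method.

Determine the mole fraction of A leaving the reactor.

For C: n = n₀ + 2ξ → 260 = 0 + 2ξ, giving ξ = 130 mol/min.
Outlet amounts (n = n₀ + ν ξ):
  B: 436 − 1(130) = 306
  A: 152 − 1(130) = 22
  C: 0 + 2(130) = 260
Total out = 588 mol/min; y_A = 22 / 588 = 0.03741.

0.0374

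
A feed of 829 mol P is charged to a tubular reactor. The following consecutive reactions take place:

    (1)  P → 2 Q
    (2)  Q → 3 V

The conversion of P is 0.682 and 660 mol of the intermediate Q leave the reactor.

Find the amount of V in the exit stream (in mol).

1410 mol

Conversion of P: P consumed = 1ξ₁ = 0.682 × 829 → ξ₁ = 565.4 mol.
Q balance: n_Q = 0 + 2ξ₁ − 1ξ₂ = 660 → ξ₂ = (2·565.4 − 660)/1 = 470.8 mol.
Outlet amounts (n = n₀ + Σ ν·ξ):
  P: 829 − 1(565.4) = 263.6
  Q: 0 + 2(565.4) − 1(470.8) = 660
  V: 0 + 3(470.8) = 1412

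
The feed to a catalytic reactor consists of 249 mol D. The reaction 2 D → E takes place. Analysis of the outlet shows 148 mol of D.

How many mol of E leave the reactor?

For D: n = n₀ − 2ξ → 148 = 249 − 2ξ, giving ξ = 50.5 mol.
Outlet amounts (n = n₀ + ν ξ):
  D: 249 − 2(50.5) = 148
  E: 0 + 1(50.5) = 50.5

50.5 mol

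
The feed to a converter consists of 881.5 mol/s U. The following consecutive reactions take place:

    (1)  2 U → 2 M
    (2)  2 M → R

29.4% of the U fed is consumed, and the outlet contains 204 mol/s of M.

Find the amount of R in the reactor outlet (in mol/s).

Conversion of U: U consumed = 2ξ₁ = 0.294 × 881.5 → ξ₁ = 129.6 mol/s.
M balance: n_M = 0 + 2ξ₁ − 2ξ₂ = 204 → ξ₂ = (2·129.6 − 204)/2 = 27.58 mol/s.
Outlet amounts (n = n₀ + Σ ν·ξ):
  U: 881.5 − 2(129.6) = 622.3
  M: 0 + 2(129.6) − 2(27.58) = 204
  R: 0 + 1(27.58) = 27.58

27.6 mol/s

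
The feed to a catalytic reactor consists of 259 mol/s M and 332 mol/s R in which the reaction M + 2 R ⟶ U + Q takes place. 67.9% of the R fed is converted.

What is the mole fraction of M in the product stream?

R reacted = 0.679 × 332 = 225.4 mol/s; ν_R = −2, so ξ = 225.4/2 = 112.7 mol/s.
Outlet amounts (n = n₀ + ν ξ):
  M: 259 − 1(112.7) = 146.3
  R: 332 − 2(112.7) = 106.6
  U: 0 + 1(112.7) = 112.7
  Q: 0 + 1(112.7) = 112.7
Total out = 478.3 mol/s; y_M = 146.3 / 478.3 = 0.3059.

0.306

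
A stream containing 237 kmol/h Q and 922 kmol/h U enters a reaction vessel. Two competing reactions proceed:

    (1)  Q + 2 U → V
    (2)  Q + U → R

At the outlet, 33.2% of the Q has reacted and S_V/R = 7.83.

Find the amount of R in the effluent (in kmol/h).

8.91 kmol/h

Conversion of Q: Q consumed = 0.332 × 237 = 78.68 kmol/h = 1ξ₁ + 1ξ₂.
Selectivity: 1ξ₁ / (1ξ₂) = 7.83 → ξ₁ = 7.83 ξ₂.
Substitute: (1·7.83 + 1) ξ₂ = 78.68 → ξ₂ = 8.911 kmol/h, ξ₁ = 69.77 kmol/h.
Outlet amounts (n = n₀ + Σ ν·ξ):
  Q: 237 − 1(69.77) − 1(8.911) = 158.3
  U: 922 − 2(69.77) − 1(8.911) = 773.5
  V: 0 + 1(69.77) = 69.77
  R: 0 + 1(8.911) = 8.911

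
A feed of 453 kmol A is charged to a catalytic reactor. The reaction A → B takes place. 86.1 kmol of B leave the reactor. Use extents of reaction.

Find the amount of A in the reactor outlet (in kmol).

For B: n = n₀ + 1ξ → 86.1 = 0 + 1ξ, giving ξ = 86.1 kmol.
Outlet amounts (n = n₀ + ν ξ):
  A: 453 − 1(86.1) = 366.9
  B: 0 + 1(86.1) = 86.1

367 kmol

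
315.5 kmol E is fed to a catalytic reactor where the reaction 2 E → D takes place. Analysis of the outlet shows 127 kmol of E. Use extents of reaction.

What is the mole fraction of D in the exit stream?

0.426

For E: n = n₀ − 2ξ → 127 = 315.5 − 2ξ, giving ξ = 94.25 kmol.
Outlet amounts (n = n₀ + ν ξ):
  E: 315.5 − 2(94.25) = 127
  D: 0 + 1(94.25) = 94.25
Total out = 221.2 kmol; y_D = 94.25 / 221.2 = 0.426.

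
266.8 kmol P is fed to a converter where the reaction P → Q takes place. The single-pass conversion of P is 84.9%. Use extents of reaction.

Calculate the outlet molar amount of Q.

P reacted = 0.849 × 266.8 = 226.5 kmol; ν_P = −1, so ξ = 226.5/1 = 226.5 kmol.
Outlet amounts (n = n₀ + ν ξ):
  P: 266.8 − 1(226.5) = 40.29
  Q: 0 + 1(226.5) = 226.5

227 kmol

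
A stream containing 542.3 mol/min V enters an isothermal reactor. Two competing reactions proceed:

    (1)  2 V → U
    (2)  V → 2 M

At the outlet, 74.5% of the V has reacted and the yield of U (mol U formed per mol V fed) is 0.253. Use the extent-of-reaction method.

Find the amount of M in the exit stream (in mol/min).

Yield of U: 1ξ₁ / 542.3 = 0.253 → ξ₁ = 137.2 mol/min.
Conversion of V: 2ξ₁ + 1ξ₂ = 0.745 × 542.3 = 404 → ξ₂ = 129.6 mol/min.
Outlet amounts (n = n₀ + Σ ν·ξ):
  V: 542.3 − 2(137.2) − 1(129.6) = 138.3
  U: 0 + 1(137.2) = 137.2
  M: 0 + 2(129.6) = 259.2

259 mol/min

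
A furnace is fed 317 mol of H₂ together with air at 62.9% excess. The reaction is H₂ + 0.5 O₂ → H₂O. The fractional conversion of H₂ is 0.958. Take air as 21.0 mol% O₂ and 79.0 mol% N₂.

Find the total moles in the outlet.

1390 mol

Stoichiometric O₂ = 0.5 × 317 = 158.5 mol; O₂ fed = 158.5 × 1.629 = 258.2 mol.
N₂ fed = 258.2 × 79/21 = 971.3 mol.
Fuel reacted = 0.958 × 317 → ξ = 303.7 mol.
Outlet (n = n₀ + ν ξ):
  H₂: 317 − 1(303.7) = 13.31
  O₂: 258.2 − 0.5(303.7) = 106.4
  N₂: 971.3 (inert)
  H₂O: 0 + 1(303.7) = 303.7
Total out = 13.31 + 106.4 + 971.3 + 303.7 = 1395 mol.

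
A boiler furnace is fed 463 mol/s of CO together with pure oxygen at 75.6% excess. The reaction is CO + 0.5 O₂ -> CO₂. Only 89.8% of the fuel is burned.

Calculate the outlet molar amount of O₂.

Stoichiometric O₂ = 0.5 × 463 = 231.5 mol/s; O₂ fed = 231.5 × 1.756 = 406.5 mol/s.
Fuel reacted = 0.898 × 463 → ξ = 415.8 mol/s.
Outlet (n = n₀ + ν ξ):
  CO: 463 − 1(415.8) = 47.23
  O₂: 406.5 − 0.5(415.8) = 198.6
  CO₂: 0 + 1(415.8) = 415.8

199 mol/s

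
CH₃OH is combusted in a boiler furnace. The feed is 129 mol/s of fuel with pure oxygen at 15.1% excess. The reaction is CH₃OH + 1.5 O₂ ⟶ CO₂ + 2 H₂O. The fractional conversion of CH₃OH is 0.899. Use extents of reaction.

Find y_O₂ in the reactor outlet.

0.119

Stoichiometric O₂ = 1.5 × 129 = 193.5 mol/s; O₂ fed = 193.5 × 1.151 = 222.7 mol/s.
Fuel reacted = 0.899 × 129 → ξ = 116 mol/s.
Outlet (n = n₀ + ν ξ):
  CH₃OH: 129 − 1(116) = 13.03
  O₂: 222.7 − 1.5(116) = 48.76
  CO₂: 0 + 1(116) = 116
  H₂O: 0 + 2(116) = 231.9
Total out = 409.7 mol/s; y_O₂ = 48.76 / 409.7 = 0.119.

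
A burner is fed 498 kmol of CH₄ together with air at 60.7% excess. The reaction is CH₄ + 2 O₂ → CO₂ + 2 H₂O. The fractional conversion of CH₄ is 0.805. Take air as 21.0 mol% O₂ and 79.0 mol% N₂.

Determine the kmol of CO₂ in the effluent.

Stoichiometric O₂ = 2 × 498 = 996 kmol; O₂ fed = 996 × 1.607 = 1601 kmol.
N₂ fed = 1601 × 79/21 = 6021 kmol.
Fuel reacted = 0.805 × 498 → ξ = 400.9 kmol.
Outlet (n = n₀ + ν ξ):
  CH₄: 498 − 1(400.9) = 97.11
  O₂: 1601 − 2(400.9) = 798.8
  N₂: 6021 (inert)
  CO₂: 0 + 1(400.9) = 400.9
  H₂O: 0 + 2(400.9) = 801.8

401 kmol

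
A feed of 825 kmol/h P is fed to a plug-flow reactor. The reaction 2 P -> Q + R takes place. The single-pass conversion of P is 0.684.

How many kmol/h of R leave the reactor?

P reacted = 0.684 × 825 = 564.3 kmol/h; ν_P = −2, so ξ = 564.3/2 = 282.2 kmol/h.
Outlet amounts (n = n₀ + ν ξ):
  P: 825 − 2(282.2) = 260.7
  Q: 0 + 1(282.2) = 282.2
  R: 0 + 1(282.2) = 282.2

282 kmol/h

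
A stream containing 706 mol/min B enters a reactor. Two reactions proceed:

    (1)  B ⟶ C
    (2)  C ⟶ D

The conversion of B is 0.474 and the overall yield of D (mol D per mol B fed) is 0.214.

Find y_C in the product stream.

0.26

Conversion of B: B consumed = 1ξ₁ = 0.474 × 706 → ξ₁ = 334.6 mol/min.
Yield of D: 1ξ₂ / 706 = 0.214 → ξ₂ = 151.1 mol/min.
Outlet amounts (n = n₀ + Σ ν·ξ):
  B: 706 − 1(334.6) = 371.4
  C: 0 + 1(334.6) − 1(151.1) = 183.6
  D: 0 + 1(151.1) = 151.1
Total out = 706 mol/min; y_C = 183.6 / 706 = 0.26.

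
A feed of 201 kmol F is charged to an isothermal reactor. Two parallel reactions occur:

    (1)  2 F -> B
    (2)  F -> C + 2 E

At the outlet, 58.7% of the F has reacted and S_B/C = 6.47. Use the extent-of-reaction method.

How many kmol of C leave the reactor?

8.46 kmol

Conversion of F: F consumed = 0.587 × 201 = 118 kmol = 2ξ₁ + 1ξ₂.
Selectivity: 1ξ₁ / (1ξ₂) = 6.47 → ξ₁ = 6.47 ξ₂.
Substitute: (2·6.47 + 1) ξ₂ = 118 → ξ₂ = 8.464 kmol, ξ₁ = 54.76 kmol.
Outlet amounts (n = n₀ + Σ ν·ξ):
  F: 201 − 2(54.76) − 1(8.464) = 83.01
  B: 0 + 1(54.76) = 54.76
  C: 0 + 1(8.464) = 8.464
  E: 0 + 2(8.464) = 16.93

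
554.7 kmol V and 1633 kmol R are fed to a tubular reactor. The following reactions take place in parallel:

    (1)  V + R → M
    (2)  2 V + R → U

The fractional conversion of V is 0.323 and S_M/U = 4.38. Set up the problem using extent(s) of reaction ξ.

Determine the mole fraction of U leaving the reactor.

0.014

Conversion of V: V consumed = 0.323 × 554.7 = 179.2 kmol = 1ξ₁ + 2ξ₂.
Selectivity: 1ξ₁ / (1ξ₂) = 4.38 → ξ₁ = 4.38 ξ₂.
Substitute: (1·4.38 + 2) ξ₂ = 179.2 → ξ₂ = 28.08 kmol, ξ₁ = 123 kmol.
Outlet amounts (n = n₀ + Σ ν·ξ):
  V: 554.7 − 1(123) − 2(28.08) = 375.5
  R: 1633 − 1(123) − 1(28.08) = 1482
  M: 0 + 1(123) = 123
  U: 0 + 1(28.08) = 28.08
Total out = 2009 kmol; y_U = 28.08 / 2009 = 0.01398.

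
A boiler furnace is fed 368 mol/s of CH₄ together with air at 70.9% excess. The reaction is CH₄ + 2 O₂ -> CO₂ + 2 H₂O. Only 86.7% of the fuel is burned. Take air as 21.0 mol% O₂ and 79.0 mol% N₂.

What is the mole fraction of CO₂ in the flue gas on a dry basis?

0.0558

Stoichiometric O₂ = 2 × 368 = 736 mol/s; O₂ fed = 736 × 1.709 = 1258 mol/s.
N₂ fed = 1258 × 79/21 = 4732 mol/s.
Fuel reacted = 0.867 × 368 → ξ = 319.1 mol/s.
Outlet (n = n₀ + ν ξ):
  CH₄: 368 − 1(319.1) = 48.94
  O₂: 1258 − 2(319.1) = 619.7
  N₂: 4732 (inert)
  CO₂: 0 + 1(319.1) = 319.1
  H₂O: 0 + 2(319.1) = 638.1
Dry total = 5720 mol/s; y_CO₂ (dry) = 319.1 / 5720 = 0.05578.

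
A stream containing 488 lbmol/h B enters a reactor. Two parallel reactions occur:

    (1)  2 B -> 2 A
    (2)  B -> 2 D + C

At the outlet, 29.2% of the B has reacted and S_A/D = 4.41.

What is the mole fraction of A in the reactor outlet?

0.248

Conversion of B: B consumed = 0.292 × 488 = 142.5 lbmol/h = 2ξ₁ + 1ξ₂.
Selectivity: 2ξ₁ / (2ξ₂) = 4.41 → ξ₁ = 4.41 ξ₂.
Substitute: (2·4.41 + 1) ξ₂ = 142.5 → ξ₂ = 14.51 lbmol/h, ξ₁ = 63.99 lbmol/h.
Outlet amounts (n = n₀ + Σ ν·ξ):
  B: 488 − 2(63.99) − 1(14.51) = 345.5
  A: 0 + 2(63.99) = 128
  D: 0 + 2(14.51) = 29.02
  C: 0 + 1(14.51) = 14.51
Total out = 517 lbmol/h; y_A = 128 / 517 = 0.2475.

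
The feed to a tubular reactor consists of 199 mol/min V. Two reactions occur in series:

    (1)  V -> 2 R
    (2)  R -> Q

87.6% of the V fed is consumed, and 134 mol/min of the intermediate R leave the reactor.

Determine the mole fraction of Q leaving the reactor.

0.575

Conversion of V: V consumed = 1ξ₁ = 0.876 × 199 → ξ₁ = 174.3 mol/min.
R balance: n_R = 0 + 2ξ₁ − 1ξ₂ = 134 → ξ₂ = (2·174.3 − 134)/1 = 214.6 mol/min.
Outlet amounts (n = n₀ + Σ ν·ξ):
  V: 199 − 1(174.3) = 24.68
  R: 0 + 2(174.3) − 1(214.6) = 134
  Q: 0 + 1(214.6) = 214.6
Total out = 373.3 mol/min; y_Q = 214.6 / 373.3 = 0.575.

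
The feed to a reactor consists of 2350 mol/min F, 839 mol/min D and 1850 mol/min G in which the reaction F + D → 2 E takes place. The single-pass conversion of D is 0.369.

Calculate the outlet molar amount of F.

D reacted = 0.369 × 839 = 309.6 mol/min; ν_D = −1, so ξ = 309.6/1 = 309.6 mol/min.
Outlet amounts (n = n₀ + ν ξ):
  F: 2350 − 1(309.6) = 2040
  D: 839 − 1(309.6) = 529.4
  E: 0 + 2(309.6) = 619.2
  G: 1850 (inert)

2040 mol/min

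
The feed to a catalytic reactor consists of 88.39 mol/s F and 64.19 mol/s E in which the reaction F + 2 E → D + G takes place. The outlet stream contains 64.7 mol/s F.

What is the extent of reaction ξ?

ξ = 23.7 mol/s

For F: n = n₀ − 1ξ → 64.7 = 88.39 − 1ξ, giving ξ = 23.69 mol/s.
Outlet amounts (n = n₀ + ν ξ):
  F: 88.39 − 1(23.69) = 64.7
  E: 64.19 − 2(23.69) = 16.81
  D: 0 + 1(23.69) = 23.69
  G: 0 + 1(23.69) = 23.69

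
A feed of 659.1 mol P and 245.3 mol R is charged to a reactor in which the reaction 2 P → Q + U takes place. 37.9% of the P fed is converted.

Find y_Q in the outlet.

0.138

P reacted = 0.379 × 659.1 = 249.8 mol; ν_P = −2, so ξ = 249.8/2 = 124.9 mol.
Outlet amounts (n = n₀ + ν ξ):
  P: 659.1 − 2(124.9) = 409.3
  Q: 0 + 1(124.9) = 124.9
  U: 0 + 1(124.9) = 124.9
  R: 245.3 (inert)
Total out = 904.4 mol; y_Q = 124.9 / 904.4 = 0.1381.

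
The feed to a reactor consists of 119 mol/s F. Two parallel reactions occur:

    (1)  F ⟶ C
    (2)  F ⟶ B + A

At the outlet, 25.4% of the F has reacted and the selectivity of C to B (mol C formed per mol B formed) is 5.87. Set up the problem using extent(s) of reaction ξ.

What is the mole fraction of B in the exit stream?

Conversion of F: F consumed = 0.254 × 119 = 30.23 mol/s = 1ξ₁ + 1ξ₂.
Selectivity: 1ξ₁ / (1ξ₂) = 5.87 → ξ₁ = 5.87 ξ₂.
Substitute: (1·5.87 + 1) ξ₂ = 30.23 → ξ₂ = 4.4 mol/s, ξ₁ = 25.83 mol/s.
Outlet amounts (n = n₀ + Σ ν·ξ):
  F: 119 − 1(25.83) − 1(4.4) = 88.77
  C: 0 + 1(25.83) = 25.83
  B: 0 + 1(4.4) = 4.4
  A: 0 + 1(4.4) = 4.4
Total out = 123.4 mol/s; y_B = 4.4 / 123.4 = 0.03565.

0.0357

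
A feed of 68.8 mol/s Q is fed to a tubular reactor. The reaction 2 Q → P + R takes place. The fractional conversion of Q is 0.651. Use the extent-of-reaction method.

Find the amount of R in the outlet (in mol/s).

Q reacted = 0.651 × 68.8 = 44.79 mol/s; ν_Q = −2, so ξ = 44.79/2 = 22.39 mol/s.
Outlet amounts (n = n₀ + ν ξ):
  Q: 68.8 − 2(22.39) = 24.01
  P: 0 + 1(22.39) = 22.39
  R: 0 + 1(22.39) = 22.39

22.4 mol/s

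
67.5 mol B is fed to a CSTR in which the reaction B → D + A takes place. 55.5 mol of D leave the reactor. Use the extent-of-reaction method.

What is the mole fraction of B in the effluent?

0.0976

For D: n = n₀ + 1ξ → 55.5 = 0 + 1ξ, giving ξ = 55.5 mol.
Outlet amounts (n = n₀ + ν ξ):
  B: 67.5 − 1(55.5) = 12
  D: 0 + 1(55.5) = 55.5
  A: 0 + 1(55.5) = 55.5
Total out = 123 mol; y_B = 12 / 123 = 0.09756.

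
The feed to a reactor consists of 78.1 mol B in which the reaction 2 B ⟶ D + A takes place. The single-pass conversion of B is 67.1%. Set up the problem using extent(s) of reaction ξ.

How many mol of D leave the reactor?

26.2 mol

B reacted = 0.671 × 78.1 = 52.41 mol; ν_B = −2, so ξ = 52.41/2 = 26.2 mol.
Outlet amounts (n = n₀ + ν ξ):
  B: 78.1 − 2(26.2) = 25.69
  D: 0 + 1(26.2) = 26.2
  A: 0 + 1(26.2) = 26.2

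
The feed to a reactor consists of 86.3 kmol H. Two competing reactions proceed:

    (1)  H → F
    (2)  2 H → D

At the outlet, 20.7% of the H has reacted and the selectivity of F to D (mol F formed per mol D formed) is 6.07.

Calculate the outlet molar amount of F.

Conversion of H: H consumed = 0.207 × 86.3 = 17.86 kmol = 1ξ₁ + 2ξ₂.
Selectivity: 1ξ₁ / (1ξ₂) = 6.07 → ξ₁ = 6.07 ξ₂.
Substitute: (1·6.07 + 2) ξ₂ = 17.86 → ξ₂ = 2.214 kmol, ξ₁ = 13.44 kmol.
Outlet amounts (n = n₀ + Σ ν·ξ):
  H: 86.3 − 1(13.44) − 2(2.214) = 68.44
  F: 0 + 1(13.44) = 13.44
  D: 0 + 1(2.214) = 2.214

13.4 kmol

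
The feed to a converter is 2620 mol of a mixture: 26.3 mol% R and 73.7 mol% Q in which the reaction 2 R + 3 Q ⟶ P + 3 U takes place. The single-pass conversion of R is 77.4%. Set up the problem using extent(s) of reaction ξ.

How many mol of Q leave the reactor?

R reacted = 0.774 × 689.1 = 533.3 mol; ν_R = −2, so ξ = 533.3/2 = 266.7 mol.
Outlet amounts (n = n₀ + ν ξ):
  R: 689.1 − 2(266.7) = 155.7
  Q: 1931 − 3(266.7) = 1131
  P: 0 + 1(266.7) = 266.7
  U: 0 + 3(266.7) = 800

1130 mol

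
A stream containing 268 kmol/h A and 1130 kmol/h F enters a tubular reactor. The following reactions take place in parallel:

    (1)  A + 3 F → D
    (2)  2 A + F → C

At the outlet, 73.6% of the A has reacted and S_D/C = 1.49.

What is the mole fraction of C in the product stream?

Conversion of A: A consumed = 0.736 × 268 = 197.2 kmol/h = 1ξ₁ + 2ξ₂.
Selectivity: 1ξ₁ / (1ξ₂) = 1.49 → ξ₁ = 1.49 ξ₂.
Substitute: (1·1.49 + 2) ξ₂ = 197.2 → ξ₂ = 56.52 kmol/h, ξ₁ = 84.21 kmol/h.
Outlet amounts (n = n₀ + Σ ν·ξ):
  A: 268 − 1(84.21) − 2(56.52) = 70.75
  F: 1130 − 3(84.21) − 1(56.52) = 820.8
  D: 0 + 1(84.21) = 84.21
  C: 0 + 1(56.52) = 56.52
Total out = 1032 kmol/h; y_C = 56.52 / 1032 = 0.05475.

0.0547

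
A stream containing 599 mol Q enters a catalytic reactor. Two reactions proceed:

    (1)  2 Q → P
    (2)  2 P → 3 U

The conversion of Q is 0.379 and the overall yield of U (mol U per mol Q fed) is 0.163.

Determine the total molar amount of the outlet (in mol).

518 mol

Conversion of Q: Q consumed = 2ξ₁ = 0.379 × 599 → ξ₁ = 113.5 mol.
Yield of U: 3ξ₂ / 599 = 0.163 → ξ₂ = 32.55 mol.
Outlet amounts (n = n₀ + Σ ν·ξ):
  Q: 599 − 2(113.5) = 372
  P: 0 + 1(113.5) − 2(32.55) = 48.42
  U: 0 + 3(32.55) = 97.64
Total out = 372 + 48.42 + 97.64 = 518 mol.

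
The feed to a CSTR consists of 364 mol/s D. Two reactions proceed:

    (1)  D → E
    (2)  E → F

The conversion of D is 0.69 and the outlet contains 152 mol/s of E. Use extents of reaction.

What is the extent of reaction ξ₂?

Conversion of D: D consumed = 1ξ₁ = 0.69 × 364 → ξ₁ = 251.2 mol/s.
E balance: n_E = 0 + 1ξ₁ − 1ξ₂ = 152 → ξ₂ = (1·251.2 − 152)/1 = 99.16 mol/s.
Outlet amounts (n = n₀ + Σ ν·ξ):
  D: 364 − 1(251.2) = 112.8
  E: 0 + 1(251.2) − 1(99.16) = 152
  F: 0 + 1(99.16) = 99.16

ξ₂ = 99.2 mol/s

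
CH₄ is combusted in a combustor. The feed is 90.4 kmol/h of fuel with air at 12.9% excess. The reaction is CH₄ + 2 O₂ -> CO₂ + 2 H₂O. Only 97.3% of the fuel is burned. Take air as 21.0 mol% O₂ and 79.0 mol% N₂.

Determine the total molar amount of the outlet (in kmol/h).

Stoichiometric O₂ = 2 × 90.4 = 180.8 kmol/h; O₂ fed = 180.8 × 1.129 = 204.1 kmol/h.
N₂ fed = 204.1 × 79/21 = 767.9 kmol/h.
Fuel reacted = 0.973 × 90.4 → ξ = 87.96 kmol/h.
Outlet (n = n₀ + ν ξ):
  CH₄: 90.4 − 1(87.96) = 2.441
  O₂: 204.1 − 2(87.96) = 28.2
  N₂: 767.9 (inert)
  CO₂: 0 + 1(87.96) = 87.96
  H₂O: 0 + 2(87.96) = 175.9
Total out = 2.441 + 28.2 + 767.9 + 87.96 + 175.9 = 1062 kmol/h.

1060 kmol/h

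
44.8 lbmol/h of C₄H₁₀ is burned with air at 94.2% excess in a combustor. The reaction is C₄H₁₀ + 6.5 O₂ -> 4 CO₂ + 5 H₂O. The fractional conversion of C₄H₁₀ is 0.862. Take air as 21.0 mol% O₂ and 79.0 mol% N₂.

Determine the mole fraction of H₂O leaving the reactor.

Stoichiometric O₂ = 6.5 × 44.8 = 291.2 lbmol/h; O₂ fed = 291.2 × 1.942 = 565.5 lbmol/h.
N₂ fed = 565.5 × 79/21 = 2127 lbmol/h.
Fuel reacted = 0.862 × 44.8 → ξ = 38.62 lbmol/h.
Outlet (n = n₀ + ν ξ):
  C₄H₁₀: 44.8 − 1(38.62) = 6.182
  O₂: 565.5 − 6.5(38.62) = 314.5
  N₂: 2127 (inert)
  CO₂: 0 + 4(38.62) = 154.5
  H₂O: 0 + 5(38.62) = 193.1
Total out = 2796 lbmol/h; y_H₂O = 193.1 / 2796 = 0.06907.

0.0691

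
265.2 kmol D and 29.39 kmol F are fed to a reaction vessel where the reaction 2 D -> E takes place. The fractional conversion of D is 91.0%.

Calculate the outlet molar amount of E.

D reacted = 0.91 × 265.2 = 241.3 kmol; ν_D = −2, so ξ = 241.3/2 = 120.7 kmol.
Outlet amounts (n = n₀ + ν ξ):
  D: 265.2 − 2(120.7) = 23.87
  E: 0 + 1(120.7) = 120.7
  F: 29.39 (inert)

121 kmol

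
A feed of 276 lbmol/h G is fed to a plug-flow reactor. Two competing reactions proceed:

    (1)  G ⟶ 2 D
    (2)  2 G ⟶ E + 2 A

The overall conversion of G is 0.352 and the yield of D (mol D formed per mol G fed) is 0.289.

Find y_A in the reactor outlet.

0.166

Yield of D: 2ξ₁ / 276 = 0.289 → ξ₁ = 39.88 lbmol/h.
Conversion of G: 1ξ₁ + 2ξ₂ = 0.352 × 276 = 97.15 → ξ₂ = 28.64 lbmol/h.
Outlet amounts (n = n₀ + Σ ν·ξ):
  G: 276 − 1(39.88) − 2(28.64) = 178.8
  D: 0 + 2(39.88) = 79.76
  E: 0 + 1(28.64) = 28.64
  A: 0 + 2(28.64) = 57.27
Total out = 344.5 lbmol/h; y_A = 57.27 / 344.5 = 0.1662.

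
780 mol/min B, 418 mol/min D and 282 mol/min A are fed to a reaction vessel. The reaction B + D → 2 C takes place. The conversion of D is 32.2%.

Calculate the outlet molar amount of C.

D reacted = 0.322 × 418 = 134.6 mol/min; ν_D = −1, so ξ = 134.6/1 = 134.6 mol/min.
Outlet amounts (n = n₀ + ν ξ):
  B: 780 − 1(134.6) = 645.4
  D: 418 − 1(134.6) = 283.4
  C: 0 + 2(134.6) = 269.2
  A: 282 (inert)

269 mol/min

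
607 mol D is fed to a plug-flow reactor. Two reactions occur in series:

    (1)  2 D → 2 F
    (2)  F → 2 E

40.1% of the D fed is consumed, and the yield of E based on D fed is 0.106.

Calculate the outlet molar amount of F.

211 mol

Conversion of D: D consumed = 2ξ₁ = 0.401 × 607 → ξ₁ = 121.7 mol.
Yield of E: 2ξ₂ / 607 = 0.106 → ξ₂ = 32.17 mol.
Outlet amounts (n = n₀ + Σ ν·ξ):
  D: 607 − 2(121.7) = 363.6
  F: 0 + 2(121.7) − 1(32.17) = 211.2
  E: 0 + 2(32.17) = 64.34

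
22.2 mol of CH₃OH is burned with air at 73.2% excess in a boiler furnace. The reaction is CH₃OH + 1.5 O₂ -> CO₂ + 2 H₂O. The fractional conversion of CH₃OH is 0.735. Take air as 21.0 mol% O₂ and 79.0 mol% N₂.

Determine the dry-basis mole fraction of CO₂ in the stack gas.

Stoichiometric O₂ = 1.5 × 22.2 = 33.3 mol; O₂ fed = 33.3 × 1.732 = 57.68 mol.
N₂ fed = 57.68 × 79/21 = 217 mol.
Fuel reacted = 0.735 × 22.2 → ξ = 16.32 mol.
Outlet (n = n₀ + ν ξ):
  CH₃OH: 22.2 − 1(16.32) = 5.883
  O₂: 57.68 − 1.5(16.32) = 33.2
  N₂: 217 (inert)
  CO₂: 0 + 1(16.32) = 16.32
  H₂O: 0 + 2(16.32) = 32.63
Dry total = 272.4 mol; y_CO₂ (dry) = 16.32 / 272.4 = 0.05991.

0.0599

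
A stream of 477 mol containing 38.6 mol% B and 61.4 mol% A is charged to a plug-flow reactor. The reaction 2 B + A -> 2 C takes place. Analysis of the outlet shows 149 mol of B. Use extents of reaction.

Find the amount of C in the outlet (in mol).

For B: n = n₀ − 2ξ → 149 = 184.1 − 2ξ, giving ξ = 17.56 mol.
Outlet amounts (n = n₀ + ν ξ):
  B: 184.1 − 2(17.56) = 149
  A: 292.9 − 1(17.56) = 275.3
  C: 0 + 2(17.56) = 35.12

35.1 mol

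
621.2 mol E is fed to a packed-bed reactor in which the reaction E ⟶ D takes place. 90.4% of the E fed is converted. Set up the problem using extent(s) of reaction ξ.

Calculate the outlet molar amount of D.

E reacted = 0.904 × 621.2 = 561.6 mol; ν_E = −1, so ξ = 561.6/1 = 561.6 mol.
Outlet amounts (n = n₀ + ν ξ):
  E: 621.2 − 1(561.6) = 59.64
  D: 0 + 1(561.6) = 561.6

562 mol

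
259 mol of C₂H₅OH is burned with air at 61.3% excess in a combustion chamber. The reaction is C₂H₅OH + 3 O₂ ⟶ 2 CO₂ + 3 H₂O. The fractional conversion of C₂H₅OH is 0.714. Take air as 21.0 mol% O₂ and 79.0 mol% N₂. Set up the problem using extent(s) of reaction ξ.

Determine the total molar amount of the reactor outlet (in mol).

6410 mol

Stoichiometric O₂ = 3 × 259 = 777 mol; O₂ fed = 777 × 1.613 = 1253 mol.
N₂ fed = 1253 × 79/21 = 4715 mol.
Fuel reacted = 0.714 × 259 → ξ = 184.9 mol.
Outlet (n = n₀ + ν ξ):
  C₂H₅OH: 259 − 1(184.9) = 74.07
  O₂: 1253 − 3(184.9) = 698.5
  N₂: 4715 (inert)
  CO₂: 0 + 2(184.9) = 369.9
  H₂O: 0 + 3(184.9) = 554.8
Total out = 74.07 + 698.5 + 4715 + 369.9 + 554.8 = 6412 mol.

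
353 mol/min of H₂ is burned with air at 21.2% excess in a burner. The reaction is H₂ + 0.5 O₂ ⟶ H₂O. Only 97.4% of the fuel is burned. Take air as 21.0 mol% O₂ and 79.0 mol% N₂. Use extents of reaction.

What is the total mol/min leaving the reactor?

1200 mol/min

Stoichiometric O₂ = 0.5 × 353 = 176.5 mol/min; O₂ fed = 176.5 × 1.212 = 213.9 mol/min.
N₂ fed = 213.9 × 79/21 = 804.7 mol/min.
Fuel reacted = 0.974 × 353 → ξ = 343.8 mol/min.
Outlet (n = n₀ + ν ξ):
  H₂: 353 − 1(343.8) = 9.178
  O₂: 213.9 − 0.5(343.8) = 42.01
  N₂: 804.7 (inert)
  H₂O: 0 + 1(343.8) = 343.8
Total out = 9.178 + 42.01 + 804.7 + 343.8 = 1200 mol/min.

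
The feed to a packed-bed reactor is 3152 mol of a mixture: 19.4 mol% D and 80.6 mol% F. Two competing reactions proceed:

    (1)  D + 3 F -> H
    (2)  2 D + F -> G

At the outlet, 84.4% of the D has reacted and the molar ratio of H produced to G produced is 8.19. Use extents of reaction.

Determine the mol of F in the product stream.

1250 mol

Conversion of D: D consumed = 0.844 × 611.5 = 516.1 mol = 1ξ₁ + 2ξ₂.
Selectivity: 1ξ₁ / (1ξ₂) = 8.19 → ξ₁ = 8.19 ξ₂.
Substitute: (1·8.19 + 2) ξ₂ = 516.1 → ξ₂ = 50.65 mol, ξ₁ = 414.8 mol.
Outlet amounts (n = n₀ + Σ ν·ξ):
  D: 611.5 − 1(414.8) − 2(50.65) = 95.39
  F: 2541 − 3(414.8) − 1(50.65) = 1245
  H: 0 + 1(414.8) = 414.8
  G: 0 + 1(50.65) = 50.65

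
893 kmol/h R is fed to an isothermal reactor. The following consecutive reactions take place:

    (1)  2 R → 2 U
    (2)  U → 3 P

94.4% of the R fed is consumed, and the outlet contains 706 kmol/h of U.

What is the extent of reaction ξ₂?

ξ₂ = 137 kmol/h

Conversion of R: R consumed = 2ξ₁ = 0.944 × 893 → ξ₁ = 421.5 kmol/h.
U balance: n_U = 0 + 2ξ₁ − 1ξ₂ = 706 → ξ₂ = (2·421.5 − 706)/1 = 137 kmol/h.
Outlet amounts (n = n₀ + Σ ν·ξ):
  R: 893 − 2(421.5) = 50.01
  U: 0 + 2(421.5) − 1(137) = 706
  P: 0 + 3(137) = 411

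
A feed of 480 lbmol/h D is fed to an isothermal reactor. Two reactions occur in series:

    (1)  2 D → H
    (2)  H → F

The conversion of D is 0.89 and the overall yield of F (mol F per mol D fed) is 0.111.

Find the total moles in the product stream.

266 lbmol/h

Conversion of D: D consumed = 2ξ₁ = 0.89 × 480 → ξ₁ = 213.6 lbmol/h.
Yield of F: 1ξ₂ / 480 = 0.111 → ξ₂ = 53.28 lbmol/h.
Outlet amounts (n = n₀ + Σ ν·ξ):
  D: 480 − 2(213.6) = 52.8
  H: 0 + 1(213.6) − 1(53.28) = 160.3
  F: 0 + 1(53.28) = 53.28
Total out = 52.8 + 160.3 + 53.28 = 266.4 lbmol/h.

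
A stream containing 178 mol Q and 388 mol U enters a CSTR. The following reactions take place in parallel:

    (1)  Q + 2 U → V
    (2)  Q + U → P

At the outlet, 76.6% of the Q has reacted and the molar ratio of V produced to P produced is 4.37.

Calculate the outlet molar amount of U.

141 mol

Conversion of Q: Q consumed = 0.766 × 178 = 136.3 mol = 1ξ₁ + 1ξ₂.
Selectivity: 1ξ₁ / (1ξ₂) = 4.37 → ξ₁ = 4.37 ξ₂.
Substitute: (1·4.37 + 1) ξ₂ = 136.3 → ξ₂ = 25.39 mol, ξ₁ = 111 mol.
Outlet amounts (n = n₀ + Σ ν·ξ):
  Q: 178 − 1(111) − 1(25.39) = 41.65
  U: 388 − 2(111) − 1(25.39) = 140.7
  V: 0 + 1(111) = 111
  P: 0 + 1(25.39) = 25.39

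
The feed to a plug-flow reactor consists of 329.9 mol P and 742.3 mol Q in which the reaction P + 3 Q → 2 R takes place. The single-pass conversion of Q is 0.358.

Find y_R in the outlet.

0.198

Q reacted = 0.358 × 742.3 = 265.7 mol; ν_Q = −3, so ξ = 265.7/3 = 88.58 mol.
Outlet amounts (n = n₀ + ν ξ):
  P: 329.9 − 1(88.58) = 241.3
  Q: 742.3 − 3(88.58) = 476.6
  R: 0 + 2(88.58) = 177.2
Total out = 895 mol; y_R = 177.2 / 895 = 0.1979.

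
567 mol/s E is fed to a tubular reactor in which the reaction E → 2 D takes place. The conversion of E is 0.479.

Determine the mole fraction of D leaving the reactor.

0.648

E reacted = 0.479 × 567 = 271.6 mol/s; ν_E = −1, so ξ = 271.6/1 = 271.6 mol/s.
Outlet amounts (n = n₀ + ν ξ):
  E: 567 − 1(271.6) = 295.4
  D: 0 + 2(271.6) = 543.2
Total out = 838.6 mol/s; y_D = 543.2 / 838.6 = 0.6477.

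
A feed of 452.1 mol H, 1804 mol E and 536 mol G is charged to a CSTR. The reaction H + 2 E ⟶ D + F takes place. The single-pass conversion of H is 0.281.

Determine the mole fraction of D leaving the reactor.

H reacted = 0.281 × 452.1 = 127 mol; ν_H = −1, so ξ = 127/1 = 127 mol.
Outlet amounts (n = n₀ + ν ξ):
  H: 452.1 − 1(127) = 325.1
  E: 1804 − 2(127) = 1550
  D: 0 + 1(127) = 127
  F: 0 + 1(127) = 127
  G: 536 (inert)
Total out = 2665 mol; y_D = 127 / 2665 = 0.04767.

0.0477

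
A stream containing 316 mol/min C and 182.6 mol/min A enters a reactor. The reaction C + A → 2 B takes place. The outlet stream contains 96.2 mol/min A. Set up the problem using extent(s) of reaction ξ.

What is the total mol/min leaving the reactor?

499 mol/min

For A: n = n₀ − 1ξ → 96.2 = 182.6 − 1ξ, giving ξ = 86.4 mol/min.
Outlet amounts (n = n₀ + ν ξ):
  C: 316 − 1(86.4) = 229.6
  A: 182.6 − 1(86.4) = 96.2
  B: 0 + 2(86.4) = 172.8
Total out = 229.6 + 96.2 + 172.8 = 498.6 mol/min.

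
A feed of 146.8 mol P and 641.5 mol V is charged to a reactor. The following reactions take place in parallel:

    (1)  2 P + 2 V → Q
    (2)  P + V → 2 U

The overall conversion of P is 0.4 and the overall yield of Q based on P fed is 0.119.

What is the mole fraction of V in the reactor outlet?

Yield of Q: 1ξ₁ / 146.8 = 0.119 → ξ₁ = 17.47 mol.
Conversion of P: 2ξ₁ + 1ξ₂ = 0.4 × 146.8 = 58.72 → ξ₂ = 23.78 mol.
Outlet amounts (n = n₀ + Σ ν·ξ):
  P: 146.8 − 2(17.47) − 1(23.78) = 88.08
  V: 641.5 − 2(17.47) − 1(23.78) = 582.8
  Q: 0 + 1(17.47) = 17.47
  U: 0 + 2(23.78) = 47.56
Total out = 735.9 mol; y_V = 582.8 / 735.9 = 0.7919.

0.792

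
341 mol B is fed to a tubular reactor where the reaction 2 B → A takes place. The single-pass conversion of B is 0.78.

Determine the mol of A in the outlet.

133 mol

B reacted = 0.78 × 341 = 266 mol; ν_B = −2, so ξ = 266/2 = 133 mol.
Outlet amounts (n = n₀ + ν ξ):
  B: 341 − 2(133) = 75.02
  A: 0 + 1(133) = 133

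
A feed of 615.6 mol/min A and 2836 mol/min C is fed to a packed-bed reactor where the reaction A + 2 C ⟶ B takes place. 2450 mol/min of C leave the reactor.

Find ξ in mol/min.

For C: n = n₀ − 2ξ → 2450 = 2836 − 2ξ, giving ξ = 193 mol/min.
Outlet amounts (n = n₀ + ν ξ):
  A: 615.6 − 1(193) = 422.6
  C: 2836 − 2(193) = 2450
  B: 0 + 1(193) = 193

ξ = 193 mol/min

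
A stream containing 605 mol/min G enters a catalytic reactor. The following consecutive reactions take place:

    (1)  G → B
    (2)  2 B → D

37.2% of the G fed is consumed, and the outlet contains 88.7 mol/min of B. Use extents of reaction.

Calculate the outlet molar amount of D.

Conversion of G: G consumed = 1ξ₁ = 0.372 × 605 → ξ₁ = 225.1 mol/min.
B balance: n_B = 0 + 1ξ₁ − 2ξ₂ = 88.7 → ξ₂ = (1·225.1 − 88.7)/2 = 68.18 mol/min.
Outlet amounts (n = n₀ + Σ ν·ξ):
  G: 605 − 1(225.1) = 379.9
  B: 0 + 1(225.1) − 2(68.18) = 88.7
  D: 0 + 1(68.18) = 68.18

68.2 mol/min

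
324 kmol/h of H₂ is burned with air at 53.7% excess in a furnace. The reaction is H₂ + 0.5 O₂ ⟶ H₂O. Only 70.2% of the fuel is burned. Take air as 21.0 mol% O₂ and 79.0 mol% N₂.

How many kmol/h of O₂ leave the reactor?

Stoichiometric O₂ = 0.5 × 324 = 162 kmol/h; O₂ fed = 162 × 1.537 = 249 kmol/h.
N₂ fed = 249 × 79/21 = 936.7 kmol/h.
Fuel reacted = 0.702 × 324 → ξ = 227.4 kmol/h.
Outlet (n = n₀ + ν ξ):
  H₂: 324 − 1(227.4) = 96.55
  O₂: 249 − 0.5(227.4) = 135.3
  N₂: 936.7 (inert)
  H₂O: 0 + 1(227.4) = 227.4

135 kmol/h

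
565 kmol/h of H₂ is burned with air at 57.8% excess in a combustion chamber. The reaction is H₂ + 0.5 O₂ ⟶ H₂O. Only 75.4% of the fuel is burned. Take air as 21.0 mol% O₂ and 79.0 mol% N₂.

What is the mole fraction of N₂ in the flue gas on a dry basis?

Stoichiometric O₂ = 0.5 × 565 = 282.5 kmol/h; O₂ fed = 282.5 × 1.578 = 445.8 kmol/h.
N₂ fed = 445.8 × 79/21 = 1677 kmol/h.
Fuel reacted = 0.754 × 565 → ξ = 426 kmol/h.
Outlet (n = n₀ + ν ξ):
  H₂: 565 − 1(426) = 139
  O₂: 445.8 − 0.5(426) = 232.8
  N₂: 1677 (inert)
  H₂O: 0 + 1(426) = 426
Dry total = 2049 kmol/h; y_N₂ (dry) = 1677 / 2049 = 0.8185.

0.819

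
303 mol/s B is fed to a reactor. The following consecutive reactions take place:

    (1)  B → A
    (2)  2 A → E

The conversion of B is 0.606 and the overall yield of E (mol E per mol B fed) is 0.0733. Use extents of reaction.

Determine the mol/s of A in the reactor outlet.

Conversion of B: B consumed = 1ξ₁ = 0.606 × 303 → ξ₁ = 183.6 mol/s.
Yield of E: 1ξ₂ / 303 = 0.0733 → ξ₂ = 22.21 mol/s.
Outlet amounts (n = n₀ + Σ ν·ξ):
  B: 303 − 1(183.6) = 119.4
  A: 0 + 1(183.6) − 2(22.21) = 139.2
  E: 0 + 1(22.21) = 22.21

139 mol/s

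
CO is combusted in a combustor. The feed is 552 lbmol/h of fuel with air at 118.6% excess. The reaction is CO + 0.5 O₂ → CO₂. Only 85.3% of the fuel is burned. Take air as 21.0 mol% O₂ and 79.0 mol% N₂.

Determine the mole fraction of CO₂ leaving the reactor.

Stoichiometric O₂ = 0.5 × 552 = 276 lbmol/h; O₂ fed = 276 × 2.186 = 603.3 lbmol/h.
N₂ fed = 603.3 × 79/21 = 2270 lbmol/h.
Fuel reacted = 0.853 × 552 → ξ = 470.9 lbmol/h.
Outlet (n = n₀ + ν ξ):
  CO: 552 − 1(470.9) = 81.14
  O₂: 603.3 − 0.5(470.9) = 367.9
  N₂: 2270 (inert)
  CO₂: 0 + 1(470.9) = 470.9
Total out = 3190 lbmol/h; y_CO₂ = 470.9 / 3190 = 0.1476.

0.148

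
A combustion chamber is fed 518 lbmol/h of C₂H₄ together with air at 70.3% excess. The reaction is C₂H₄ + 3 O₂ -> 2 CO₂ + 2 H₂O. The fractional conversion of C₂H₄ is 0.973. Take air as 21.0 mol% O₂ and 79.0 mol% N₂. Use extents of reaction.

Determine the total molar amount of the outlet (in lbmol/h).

13100 lbmol/h

Stoichiometric O₂ = 3 × 518 = 1554 lbmol/h; O₂ fed = 1554 × 1.703 = 2646 lbmol/h.
N₂ fed = 2646 × 79/21 = 9956 lbmol/h.
Fuel reacted = 0.973 × 518 → ξ = 504 lbmol/h.
Outlet (n = n₀ + ν ξ):
  C₂H₄: 518 − 1(504) = 13.99
  O₂: 2646 − 3(504) = 1134
  N₂: 9956 (inert)
  CO₂: 0 + 2(504) = 1008
  H₂O: 0 + 2(504) = 1008
Total out = 13.99 + 1134 + 9956 + 1008 + 1008 = 13120 lbmol/h.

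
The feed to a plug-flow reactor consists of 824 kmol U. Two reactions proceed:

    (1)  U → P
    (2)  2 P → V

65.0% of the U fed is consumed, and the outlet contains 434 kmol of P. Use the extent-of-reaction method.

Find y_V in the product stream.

Conversion of U: U consumed = 1ξ₁ = 0.65 × 824 → ξ₁ = 535.6 kmol.
P balance: n_P = 0 + 1ξ₁ − 2ξ₂ = 434 → ξ₂ = (1·535.6 − 434)/2 = 50.8 kmol.
Outlet amounts (n = n₀ + Σ ν·ξ):
  U: 824 − 1(535.6) = 288.4
  P: 0 + 1(535.6) − 2(50.8) = 434
  V: 0 + 1(50.8) = 50.8
Total out = 773.2 kmol; y_V = 50.8 / 773.2 = 0.0657.

0.0657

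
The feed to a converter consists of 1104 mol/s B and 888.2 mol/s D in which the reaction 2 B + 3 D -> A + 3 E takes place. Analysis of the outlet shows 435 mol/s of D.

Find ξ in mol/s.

ξ = 151 mol/s

For D: n = n₀ − 3ξ → 435 = 888.2 − 3ξ, giving ξ = 151.1 mol/s.
Outlet amounts (n = n₀ + ν ξ):
  B: 1104 − 2(151.1) = 801.9
  D: 888.2 − 3(151.1) = 435
  A: 0 + 1(151.1) = 151.1
  E: 0 + 3(151.1) = 453.2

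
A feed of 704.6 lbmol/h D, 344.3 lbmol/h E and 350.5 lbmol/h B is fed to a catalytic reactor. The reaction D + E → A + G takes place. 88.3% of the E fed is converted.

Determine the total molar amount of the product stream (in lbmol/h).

E reacted = 0.883 × 344.3 = 304 lbmol/h; ν_E = −1, so ξ = 304/1 = 304 lbmol/h.
Outlet amounts (n = n₀ + ν ξ):
  D: 704.6 − 1(304) = 400.6
  E: 344.3 − 1(304) = 40.28
  A: 0 + 1(304) = 304
  G: 0 + 1(304) = 304
  B: 350.5 (inert)
Total out = 400.6 + 40.28 + 304 + 304 + 350.5 = 1399 lbmol/h.

1400 lbmol/h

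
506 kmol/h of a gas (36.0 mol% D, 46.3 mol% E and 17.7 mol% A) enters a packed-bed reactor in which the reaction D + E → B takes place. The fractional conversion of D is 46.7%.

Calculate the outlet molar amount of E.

D reacted = 0.467 × 182.2 = 85.07 kmol/h; ν_D = −1, so ξ = 85.07/1 = 85.07 kmol/h.
Outlet amounts (n = n₀ + ν ξ):
  D: 182.2 − 1(85.07) = 97.09
  E: 234.3 − 1(85.07) = 149.2
  B: 0 + 1(85.07) = 85.07
  A: 89.56 (inert)

149 kmol/h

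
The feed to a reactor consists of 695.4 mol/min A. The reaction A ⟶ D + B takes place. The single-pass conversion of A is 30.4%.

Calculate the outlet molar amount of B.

A reacted = 0.304 × 695.4 = 211.4 mol/min; ν_A = −1, so ξ = 211.4/1 = 211.4 mol/min.
Outlet amounts (n = n₀ + ν ξ):
  A: 695.4 − 1(211.4) = 484
  D: 0 + 1(211.4) = 211.4
  B: 0 + 1(211.4) = 211.4

211 mol/min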